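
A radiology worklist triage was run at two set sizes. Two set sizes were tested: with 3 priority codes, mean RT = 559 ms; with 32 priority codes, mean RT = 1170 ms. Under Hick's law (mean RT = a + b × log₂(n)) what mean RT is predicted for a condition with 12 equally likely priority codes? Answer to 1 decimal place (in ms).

916.8 ms

Fit slope and intercept:
  b = (1170 − 559) / (log₂ 32 − log₂ 3) = 611 / (5 − 1.5850) = 178.915 ms/bit
  a = 559 − 178.915 × 1.5850 = 275.427 ms
Then RT(12) = 275.427 + 178.915 × log₂ 12 = 275.427 + 178.915 × 3.5850 ≈ 916.829 ms.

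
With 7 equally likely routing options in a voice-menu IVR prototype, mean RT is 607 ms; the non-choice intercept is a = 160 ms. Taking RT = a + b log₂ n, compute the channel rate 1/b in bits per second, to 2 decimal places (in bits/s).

6.28 bits/s

Choice component = 607 − 160 = 447 ms over log₂(7) = 2.8074 bits.
b = 447 / 2.8074 = 159.225 ms/bit, so 1/b = 6.280 bits/s.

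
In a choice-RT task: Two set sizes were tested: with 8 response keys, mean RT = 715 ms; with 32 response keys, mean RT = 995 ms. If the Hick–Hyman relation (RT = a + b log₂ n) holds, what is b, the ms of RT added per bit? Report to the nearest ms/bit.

140 ms/bit

b = (RT₂ − RT₁)/(log₂ n₂ − log₂ n₁) = (995 − 715)/(5 − 3) = 140 ms/bit.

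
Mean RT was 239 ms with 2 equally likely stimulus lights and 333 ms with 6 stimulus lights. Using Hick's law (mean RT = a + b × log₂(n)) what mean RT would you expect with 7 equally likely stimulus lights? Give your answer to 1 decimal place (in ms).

RT is linear in log₂ n, so two points fix the line:
  b = (333 − 239) / (log₂ 6 − log₂ 2) = 94 / (2.5850 − 1) = 59.307 ms/bit
  a = 239 − 59.307 × 1 = 179.693 ms
Then RT(7) = 179.693 + 59.307 × log₂ 7 = 179.693 + 59.307 × 2.8074 ≈ 346.190 ms.

346.2 ms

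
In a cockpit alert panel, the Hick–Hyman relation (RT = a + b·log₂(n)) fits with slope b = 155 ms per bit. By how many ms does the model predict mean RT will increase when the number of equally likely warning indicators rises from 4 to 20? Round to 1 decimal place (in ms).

359.9 ms

Only the slope matters, since a is common to both: ΔRT = b·log₂(n₂/n₁).
log₂(20) − log₂(4) = 4.3219 − 2 = 2.3219.
ΔRT = 155 × 2.3219 = 359.899 ms.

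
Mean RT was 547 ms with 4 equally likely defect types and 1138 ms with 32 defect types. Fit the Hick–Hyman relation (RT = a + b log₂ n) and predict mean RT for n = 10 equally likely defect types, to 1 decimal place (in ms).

807.4 ms

Fit slope and intercept:
  b = (1138 − 547) / (log₂ 32 − log₂ 4) = 591 / (5 − 2) = 197.000 ms/bit
  a = 547 − 197.000 × 2 = 153.000 ms
Then RT(10) = 153.000 + 197.000 × log₂ 10 = 153.000 + 197.000 × 3.3219 ≈ 807.420 ms.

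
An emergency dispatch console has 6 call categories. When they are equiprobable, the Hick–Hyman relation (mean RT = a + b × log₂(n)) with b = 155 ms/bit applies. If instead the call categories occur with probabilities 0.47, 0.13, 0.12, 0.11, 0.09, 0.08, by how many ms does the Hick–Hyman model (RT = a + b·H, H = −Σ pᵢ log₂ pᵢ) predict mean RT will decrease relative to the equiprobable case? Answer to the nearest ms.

The RT saving is b·ΔH. Equiprobable H₀ = log₂(6) = 2.5850 bits; with the given probabilities H = 2.2161 bits.
b·(H₀ − H) = 155 × (2.5850 − 2.2161) = 57.17 ms.

57 ms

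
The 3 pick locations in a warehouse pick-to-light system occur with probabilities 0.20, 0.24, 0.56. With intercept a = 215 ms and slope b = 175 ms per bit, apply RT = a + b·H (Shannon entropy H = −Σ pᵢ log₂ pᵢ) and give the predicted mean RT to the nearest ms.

H = 0.20·log₂(1/0.20) + 0.24·log₂(1/0.24) + 0.56·log₂(1/0.56) = 1.4270 bits.
RT = 215 + 175 × 1.4270 = 464.72 ms.

465 ms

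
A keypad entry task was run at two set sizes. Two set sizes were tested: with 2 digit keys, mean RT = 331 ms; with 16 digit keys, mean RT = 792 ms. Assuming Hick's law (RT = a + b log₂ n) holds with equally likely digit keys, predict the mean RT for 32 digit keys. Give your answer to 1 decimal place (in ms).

Solve the two-equation system in a and b:
  b = (792 − 331) / (log₂ 16 − log₂ 2) = 461 / (4 − 1) = 153.667 ms/bit
  a = 331 − 153.667 × 1 = 177.333 ms
Then RT(32) = 177.333 + 153.667 × log₂ 32 = 177.333 + 153.667 × 5 ≈ 945.667 ms.

945.7 ms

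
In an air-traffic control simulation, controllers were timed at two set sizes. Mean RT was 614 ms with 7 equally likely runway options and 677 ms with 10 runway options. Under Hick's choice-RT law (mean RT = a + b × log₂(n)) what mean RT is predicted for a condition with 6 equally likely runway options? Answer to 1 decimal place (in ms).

Solve the two-equation system in a and b:
  b = (677 − 614) / (log₂ 10 − log₂ 7) = 63 / (3.3219 − 2.8074) = 122.432 ms/bit
  a = 614 − 122.432 × 2.8074 = 270.291 ms
Then RT(6) = 270.291 + 122.432 × log₂ 6 = 270.291 + 122.432 × 2.5850 ≈ 586.772 ms.

586.8 ms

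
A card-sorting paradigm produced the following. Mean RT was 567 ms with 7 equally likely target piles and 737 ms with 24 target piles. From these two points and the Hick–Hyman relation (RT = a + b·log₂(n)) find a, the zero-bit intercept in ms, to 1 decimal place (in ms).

The slope on a log₂ axis is (737 − 567) / (4.5850 − 2.8074) = 95.634 ms/bit.
a = RT₁ − b·log₂ n₁ = 567 − 95.634 × 2.8074 = 298.521 ms.

298.5 ms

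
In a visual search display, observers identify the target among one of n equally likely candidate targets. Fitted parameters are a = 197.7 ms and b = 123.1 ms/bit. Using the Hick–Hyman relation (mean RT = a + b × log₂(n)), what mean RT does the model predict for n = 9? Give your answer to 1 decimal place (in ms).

587.9 ms

log₂(9) = 3.1699 bits, so RT = 197.7 + 123.1 × 3.1699 ≈ 587.918 ms.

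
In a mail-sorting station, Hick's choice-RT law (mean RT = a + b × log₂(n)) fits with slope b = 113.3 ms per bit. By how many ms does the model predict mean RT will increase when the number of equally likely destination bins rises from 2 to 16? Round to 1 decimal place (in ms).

339.9 ms

Only the slope matters, since a is common to both: ΔRT = b·log₂(n₂/n₁).
log₂(16) − log₂(2) = log₂(16/2) = log₂(8) = 3.
ΔRT = 113.3 × 3.0000 = 339.900 ms.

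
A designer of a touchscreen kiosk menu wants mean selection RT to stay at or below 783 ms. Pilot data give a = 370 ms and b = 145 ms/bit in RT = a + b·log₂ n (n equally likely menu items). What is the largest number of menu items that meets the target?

Information budget: (783 − 370)/145 = 2.8483 bits, so n ≤ 2^2.8483 = 7.201 → at most 7.

7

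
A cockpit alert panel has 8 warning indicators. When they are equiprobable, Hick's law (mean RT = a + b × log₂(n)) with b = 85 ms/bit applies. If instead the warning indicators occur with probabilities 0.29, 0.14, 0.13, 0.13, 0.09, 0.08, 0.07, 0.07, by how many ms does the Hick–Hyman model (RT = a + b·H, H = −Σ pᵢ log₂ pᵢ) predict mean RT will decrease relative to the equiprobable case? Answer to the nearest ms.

15 ms

Equiprobable entropy H₀ = log₂ 8 = 3.0000 bits.
Skewed entropy H = −Σ pᵢ log₂ pᵢ = 2.8216 bits.
ΔRT = b·(H₀ − H) = 85 × 0.1784 = 15.17 ms.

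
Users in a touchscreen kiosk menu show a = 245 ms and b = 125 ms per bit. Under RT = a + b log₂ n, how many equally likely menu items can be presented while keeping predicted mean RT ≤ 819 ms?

24

125·log₂ n ≤ 819 − 245 = 574, giving log₂ n ≤ 4.5920 and n ≤ 24.117. The largest whole number is 24.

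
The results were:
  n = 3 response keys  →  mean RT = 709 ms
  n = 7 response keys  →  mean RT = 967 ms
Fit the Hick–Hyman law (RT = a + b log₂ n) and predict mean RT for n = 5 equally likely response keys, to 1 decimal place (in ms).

864.5 ms

RT is linear in log₂ n, so two points fix the line:
  b = (967 − 709) / (log₂ 7 − log₂ 3) = 258 / (2.8074 − 1.5850) = 211.062 ms/bit
  a = 709 − 211.062 × 1.5850 = 374.475 ms
Then RT(5) = 374.475 + 211.062 × log₂ 5 = 374.475 + 211.062 × 2.3219 ≈ 864.545 ms.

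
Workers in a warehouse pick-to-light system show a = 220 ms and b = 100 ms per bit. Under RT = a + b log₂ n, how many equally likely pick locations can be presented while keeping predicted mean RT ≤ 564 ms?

100·log₂ n ≤ 564 − 220 = 344, giving log₂ n ≤ 3.4400 and n ≤ 10.853. The largest whole number is 10.

10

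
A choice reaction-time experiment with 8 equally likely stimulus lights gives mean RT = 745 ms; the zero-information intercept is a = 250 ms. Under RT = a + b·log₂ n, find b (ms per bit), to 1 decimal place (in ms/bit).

b = (745 − 250) / log₂(8) = 495 / 3 = 165.000 ms/bit.

165.0 ms/bit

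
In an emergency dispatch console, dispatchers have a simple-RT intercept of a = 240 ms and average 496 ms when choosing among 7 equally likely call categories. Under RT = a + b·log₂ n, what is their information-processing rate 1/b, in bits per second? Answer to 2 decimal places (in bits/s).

b = (496 − 240)/log₂ 7 = 256/2.8074 = 91.189 ms per bit = 0.09119 s/bit; the reciprocal is 10.966 bits/s.

10.97 bits/s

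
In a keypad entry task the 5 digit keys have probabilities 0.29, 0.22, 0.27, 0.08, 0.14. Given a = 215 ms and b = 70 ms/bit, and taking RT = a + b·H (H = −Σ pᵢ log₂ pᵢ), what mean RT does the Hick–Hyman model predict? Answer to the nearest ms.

369 ms

H = 0.29·log₂(1/0.29) + 0.22·log₂(1/0.22) + 0.27·log₂(1/0.27) + 0.08·log₂(1/0.08) + 0.14·log₂(1/0.14) = 2.1971 bits.
RT = 215 + 70 × 2.1971 = 368.80 ms.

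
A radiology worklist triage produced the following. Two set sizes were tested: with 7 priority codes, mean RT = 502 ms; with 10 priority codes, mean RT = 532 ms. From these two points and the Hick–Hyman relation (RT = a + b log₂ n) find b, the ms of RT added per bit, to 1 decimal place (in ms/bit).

58.3 ms/bit

Slope: b = (532 − 502) / (log₂ 10 − log₂ 7) = 30/0.5146 = 58.301 ms/bit.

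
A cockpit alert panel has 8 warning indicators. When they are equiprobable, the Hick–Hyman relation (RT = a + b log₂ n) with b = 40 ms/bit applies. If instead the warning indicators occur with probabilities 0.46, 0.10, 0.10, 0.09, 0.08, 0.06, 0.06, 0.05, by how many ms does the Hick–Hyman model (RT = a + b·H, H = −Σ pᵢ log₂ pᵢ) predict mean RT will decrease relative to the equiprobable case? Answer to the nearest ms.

Equiprobable entropy H₀ = log₂ 8 = 3.0000 bits.
Skewed entropy H = −Σ pᵢ log₂ pᵢ = 2.4870 bits.
ΔRT = b·(H₀ − H) = 40 × 0.5130 = 20.52 ms.

21 ms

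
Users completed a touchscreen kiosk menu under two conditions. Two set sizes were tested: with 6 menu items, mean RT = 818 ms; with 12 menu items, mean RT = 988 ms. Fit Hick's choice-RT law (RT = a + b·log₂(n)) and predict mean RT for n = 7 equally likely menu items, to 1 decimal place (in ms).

Solve the two-equation system in a and b:
  b = (988 − 818) / (log₂ 12 − log₂ 6) = 170 / (3.5850 − 2.5850) = 170.000 ms/bit
  a = 818 − 170.000 × 2.5850 = 378.556 ms
Then RT(7) = 378.556 + 170.000 × log₂ 7 = 378.556 + 170.000 × 2.8074 ≈ 855.807 ms.

855.8 ms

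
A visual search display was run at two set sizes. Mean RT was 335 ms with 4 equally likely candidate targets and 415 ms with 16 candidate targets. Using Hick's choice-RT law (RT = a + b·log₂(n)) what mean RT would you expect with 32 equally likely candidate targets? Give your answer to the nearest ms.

RT is linear in log₂ n, so two points fix the line:
  b = (415 − 335) / (log₂ 16 − log₂ 4) = 80 / (4 − 2) = 40 ms/bit
  a = 335 − 40 × 2 = 255 ms
Then RT(32) = 255 + 40 × log₂ 32 = 255 + 40 × 5 ≈ 455.000 ms.

455 ms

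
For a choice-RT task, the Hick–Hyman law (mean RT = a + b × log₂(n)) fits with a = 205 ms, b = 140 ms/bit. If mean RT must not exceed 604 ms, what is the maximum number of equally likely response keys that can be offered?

7

Set 205 + 140·log₂ n ≤ 604 → log₂ n ≤ (604 − 205)/140 = 2.8500.
So n ≤ 2^2.8500 = 7.210; the largest integer n is 7.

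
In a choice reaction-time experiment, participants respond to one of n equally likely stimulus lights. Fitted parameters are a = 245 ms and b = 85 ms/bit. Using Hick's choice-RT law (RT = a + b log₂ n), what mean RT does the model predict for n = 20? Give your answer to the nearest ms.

log₂(20) = 4.3219 bits, so RT = 245 + 85 × 4.3219 ≈ 612.364 ms.

612 ms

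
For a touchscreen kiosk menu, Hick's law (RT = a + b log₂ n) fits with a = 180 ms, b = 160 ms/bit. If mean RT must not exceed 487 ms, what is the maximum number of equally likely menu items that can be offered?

Set 180 + 160·log₂ n ≤ 487 → log₂ n ≤ (487 − 180)/160 = 1.9187.
So n ≤ 2^1.9187 = 3.781; the largest integer n is 3.

3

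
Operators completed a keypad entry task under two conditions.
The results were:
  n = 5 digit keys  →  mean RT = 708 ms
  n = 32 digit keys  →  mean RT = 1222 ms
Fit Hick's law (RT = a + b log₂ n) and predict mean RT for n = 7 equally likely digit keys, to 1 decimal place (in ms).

801.2 ms

RT is linear in log₂ n, so two points fix the line:
  b = (1222 − 708) / (log₂ 32 − log₂ 5) = 514 / (5 − 2.3219) = 191.929 ms/bit
  a = 708 − 191.929 × 2.3219 = 262.354 ms
Then RT(7) = 262.354 + 191.929 × log₂ 7 = 262.354 + 191.929 × 2.8074 ≈ 801.168 ms.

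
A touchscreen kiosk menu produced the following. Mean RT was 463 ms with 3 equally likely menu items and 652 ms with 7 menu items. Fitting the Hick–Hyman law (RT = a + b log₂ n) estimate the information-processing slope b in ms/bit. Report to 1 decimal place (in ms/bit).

The slope on a log₂ axis is (652 − 463) / (2.8074 − 1.5850) = 154.615 ms/bit.

154.6 ms/bit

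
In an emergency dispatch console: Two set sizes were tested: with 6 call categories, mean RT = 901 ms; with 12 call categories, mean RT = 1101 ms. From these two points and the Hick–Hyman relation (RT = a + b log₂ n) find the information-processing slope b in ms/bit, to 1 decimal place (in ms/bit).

200.0 ms/bit

The slope on a log₂ axis is (1101 − 901) / (3.5850 − 2.5850) = 200.000 ms/bit.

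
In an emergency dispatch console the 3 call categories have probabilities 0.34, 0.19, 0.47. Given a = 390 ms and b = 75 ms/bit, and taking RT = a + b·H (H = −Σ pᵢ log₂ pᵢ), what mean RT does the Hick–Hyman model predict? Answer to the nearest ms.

H = 0.34·log₂(1/0.34) + 0.19·log₂(1/0.19) + 0.47·log₂(1/0.47) = 1.4964 bits.
RT = 390 + 75 × 1.4964 = 502.23 ms.

502 ms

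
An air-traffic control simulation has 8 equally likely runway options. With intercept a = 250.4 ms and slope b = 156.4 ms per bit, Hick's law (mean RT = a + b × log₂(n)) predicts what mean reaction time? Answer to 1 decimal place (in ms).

log₂(8) = 3 bits, so RT = 250.4 + 156.4 × 3 ≈ 719.600 ms.

719.6 ms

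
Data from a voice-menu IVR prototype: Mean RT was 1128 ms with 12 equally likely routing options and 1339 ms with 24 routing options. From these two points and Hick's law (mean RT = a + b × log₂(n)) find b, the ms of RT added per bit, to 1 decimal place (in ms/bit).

b = (RT₂ − RT₁)/(log₂ n₂ − log₂ n₁) = (1339 − 1128)/(4.5850 − 3.5850) = 211.000 ms/bit.

211.0 ms/bit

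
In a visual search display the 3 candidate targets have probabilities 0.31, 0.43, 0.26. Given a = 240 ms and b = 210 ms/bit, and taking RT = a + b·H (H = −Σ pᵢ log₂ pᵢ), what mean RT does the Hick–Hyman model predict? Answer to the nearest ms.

H = 0.31·log₂(1/0.31) + 0.43·log₂(1/0.43) + 0.26·log₂(1/0.26) = 1.5526 bits.
RT = 240 + 210 × 1.5526 = 566.06 ms.

566 ms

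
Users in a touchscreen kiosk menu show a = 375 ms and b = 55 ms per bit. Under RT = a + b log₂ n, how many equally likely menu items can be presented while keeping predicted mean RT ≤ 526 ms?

Information budget: (526 − 375)/55 = 2.7455 bits, so n ≤ 2^2.7455 = 6.706 → at most 6.

6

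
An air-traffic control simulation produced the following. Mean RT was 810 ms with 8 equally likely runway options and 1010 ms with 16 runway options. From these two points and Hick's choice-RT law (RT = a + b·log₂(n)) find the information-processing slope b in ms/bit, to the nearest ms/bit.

200 ms/bit

b = (RT₂ − RT₁)/(log₂ n₂ − log₂ n₁) = (1010 − 810)/(4 − 3) = 200 ms/bit.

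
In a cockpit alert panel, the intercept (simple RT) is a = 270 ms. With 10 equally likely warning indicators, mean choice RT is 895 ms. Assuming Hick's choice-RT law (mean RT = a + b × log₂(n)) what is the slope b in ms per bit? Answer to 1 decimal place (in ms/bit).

b = (895 − 270) / log₂(10) = 625 / 3.3219 = 188.144 ms/bit.

188.1 ms/bit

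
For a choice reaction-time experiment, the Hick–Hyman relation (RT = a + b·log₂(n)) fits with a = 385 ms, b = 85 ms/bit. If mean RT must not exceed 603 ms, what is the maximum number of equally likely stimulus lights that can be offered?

5

Information budget: (603 − 385)/85 = 2.5647 bits, so n ≤ 2^2.5647 = 5.916 → at most 5.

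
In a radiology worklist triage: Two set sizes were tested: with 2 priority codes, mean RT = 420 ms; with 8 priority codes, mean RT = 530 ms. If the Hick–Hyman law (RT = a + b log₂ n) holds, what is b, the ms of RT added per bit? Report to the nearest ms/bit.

55 ms/bit

Slope: b = (530 − 420) / (log₂ 8 − log₂ 2) = 110/2.0000 = 55 ms/bit.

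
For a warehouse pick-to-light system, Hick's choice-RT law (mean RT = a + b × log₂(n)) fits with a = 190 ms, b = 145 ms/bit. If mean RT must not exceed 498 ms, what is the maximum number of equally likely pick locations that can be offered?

4

Set 190 + 145·log₂ n ≤ 498 → log₂ n ≤ (498 − 190)/145 = 2.1241.
So n ≤ 2^2.1241 = 4.359; the largest integer n is 4.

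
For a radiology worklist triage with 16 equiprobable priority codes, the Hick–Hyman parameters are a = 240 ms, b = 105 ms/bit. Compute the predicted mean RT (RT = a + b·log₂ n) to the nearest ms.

660 ms

log₂(16) = 4 bits, so RT = 240 + 105 × 4 ≈ 660.000 ms.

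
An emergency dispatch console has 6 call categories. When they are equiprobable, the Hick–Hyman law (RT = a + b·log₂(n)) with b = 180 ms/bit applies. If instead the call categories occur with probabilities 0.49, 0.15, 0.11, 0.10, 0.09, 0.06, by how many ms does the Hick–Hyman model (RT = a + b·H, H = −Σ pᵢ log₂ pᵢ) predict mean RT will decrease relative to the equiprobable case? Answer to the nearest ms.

78 ms

Equiprobable entropy H₀ = log₂ 6 = 2.5850 bits.
Skewed entropy H = −Σ pᵢ log₂ pᵢ = 2.1535 bits.
ΔRT = b·(H₀ − H) = 180 × 0.4315 = 77.66 ms.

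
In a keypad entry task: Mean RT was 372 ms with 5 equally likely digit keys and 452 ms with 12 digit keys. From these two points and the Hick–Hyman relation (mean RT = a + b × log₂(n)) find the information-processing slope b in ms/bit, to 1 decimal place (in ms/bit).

63.3 ms/bit

b = (RT₂ − RT₁)/(log₂ n₂ − log₂ n₁) = (452 − 372)/(3.5850 − 2.3219) = 63.340 ms/bit.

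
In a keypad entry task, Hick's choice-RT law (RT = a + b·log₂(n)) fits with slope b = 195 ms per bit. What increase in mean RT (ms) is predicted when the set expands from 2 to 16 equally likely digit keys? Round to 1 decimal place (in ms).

585.0 ms

The intercept a cancels: ΔRT = b·(log₂ n₂ − log₂ n₁) = b·log₂(n₂/n₁).
log₂(16) − log₂(2) = log₂(16/2) = log₂(8) = 3.
ΔRT = 195 × 3.0000 = 585.000 ms.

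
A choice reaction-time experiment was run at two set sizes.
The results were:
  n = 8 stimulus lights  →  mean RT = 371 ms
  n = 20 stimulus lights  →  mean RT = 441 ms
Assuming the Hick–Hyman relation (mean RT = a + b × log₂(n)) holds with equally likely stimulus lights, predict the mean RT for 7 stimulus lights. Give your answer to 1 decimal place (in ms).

With log₂ n on the abscissa the relation is linear; from the two conditions:
  b = (441 − 371) / (log₂ 20 − log₂ 8) = 70 / (4.3219 − 3) = 52.953 ms/bit
  a = 371 − 52.953 × 3 = 212.141 ms
Then RT(7) = 212.141 + 52.953 × log₂ 7 = 212.141 + 52.953 × 2.8074 ≈ 360.799 ms.

360.8 ms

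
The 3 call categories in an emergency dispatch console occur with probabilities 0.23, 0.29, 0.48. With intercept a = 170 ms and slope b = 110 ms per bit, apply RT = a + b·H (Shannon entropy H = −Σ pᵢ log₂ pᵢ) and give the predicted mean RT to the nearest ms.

H = 0.23·log₂(1/0.23) + 0.29·log₂(1/0.29) + 0.48·log₂(1/0.48) = 1.5138 bits.
RT = 170 + 110 × 1.5138 = 336.52 ms.

337 ms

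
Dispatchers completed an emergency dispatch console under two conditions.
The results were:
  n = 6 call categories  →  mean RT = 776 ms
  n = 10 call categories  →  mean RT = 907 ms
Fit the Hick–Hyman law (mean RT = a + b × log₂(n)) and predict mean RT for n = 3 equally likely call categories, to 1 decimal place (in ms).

With log₂ n on the abscissa the relation is linear; from the two conditions:
  b = (907 − 776) / (log₂ 10 − log₂ 6) = 131 / (3.3219 − 2.5850) = 177.756 ms/bit
  a = 776 − 177.756 × 2.5850 = 316.508 ms
Then RT(3) = 316.508 + 177.756 × log₂ 3 = 316.508 + 177.756 × 1.5850 ≈ 598.244 ms.

598.2 ms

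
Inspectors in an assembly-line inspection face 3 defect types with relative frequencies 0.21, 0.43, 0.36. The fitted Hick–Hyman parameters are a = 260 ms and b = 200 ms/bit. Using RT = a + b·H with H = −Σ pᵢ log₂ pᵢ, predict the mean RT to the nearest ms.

Entropy contributions −pᵢ log₂ pᵢ: 0.4728, 0.5236, 0.5306; sum H = 1.5270 bits.
RT = a + bH = 260 + 200·1.5270 = 565.40 ms.

565 ms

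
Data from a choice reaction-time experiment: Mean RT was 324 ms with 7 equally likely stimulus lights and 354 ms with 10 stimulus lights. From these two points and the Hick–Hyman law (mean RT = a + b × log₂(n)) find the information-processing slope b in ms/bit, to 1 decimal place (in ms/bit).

58.3 ms/bit

b = (RT₂ − RT₁)/(log₂ n₂ − log₂ n₁) = (354 − 324)/(3.3219 − 2.8074) = 58.301 ms/bit.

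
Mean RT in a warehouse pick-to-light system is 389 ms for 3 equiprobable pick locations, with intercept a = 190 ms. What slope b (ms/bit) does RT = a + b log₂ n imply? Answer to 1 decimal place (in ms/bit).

b = (389 − 190) / log₂(3) = 199 / 1.5850 = 125.555 ms/bit.

125.6 ms/bit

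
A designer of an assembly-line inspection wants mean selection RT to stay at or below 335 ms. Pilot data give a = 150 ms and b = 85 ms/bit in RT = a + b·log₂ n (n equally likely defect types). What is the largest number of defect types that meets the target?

4

Information budget: (335 − 150)/85 = 2.1765 bits, so n ≤ 2^2.1765 = 4.520 → at most 4.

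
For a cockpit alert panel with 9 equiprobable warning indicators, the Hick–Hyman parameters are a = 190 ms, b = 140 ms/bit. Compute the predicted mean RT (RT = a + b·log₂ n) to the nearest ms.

634 ms

log₂(9) = 3.1699 bits, so RT = 190 + 140 × 3.1699 ≈ 633.790 ms.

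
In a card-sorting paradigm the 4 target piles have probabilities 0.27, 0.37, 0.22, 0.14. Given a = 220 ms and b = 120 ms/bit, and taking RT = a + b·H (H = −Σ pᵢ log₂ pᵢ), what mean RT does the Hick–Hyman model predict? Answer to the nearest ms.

H = 0.27·log₂(1/0.27) + 0.37·log₂(1/0.37) + 0.22·log₂(1/0.22) + 0.14·log₂(1/0.14) = 1.9184 bits.
RT = 220 + 120 × 1.9184 = 450.21 ms.

450 ms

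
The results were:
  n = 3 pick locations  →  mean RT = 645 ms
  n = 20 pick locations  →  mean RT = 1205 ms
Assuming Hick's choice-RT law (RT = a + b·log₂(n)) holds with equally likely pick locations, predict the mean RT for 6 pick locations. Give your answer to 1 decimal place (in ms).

849.6 ms

Solve the two-equation system in a and b:
  b = (1205 − 645) / (log₂ 20 − log₂ 3) = 560 / (4.3219 − 1.5850) = 204.606 ms/bit
  a = 645 − 204.606 × 1.5850 = 320.707 ms
Then RT(6) = 320.707 + 204.606 × log₂ 6 = 320.707 + 204.606 × 2.5850 ≈ 849.606 ms.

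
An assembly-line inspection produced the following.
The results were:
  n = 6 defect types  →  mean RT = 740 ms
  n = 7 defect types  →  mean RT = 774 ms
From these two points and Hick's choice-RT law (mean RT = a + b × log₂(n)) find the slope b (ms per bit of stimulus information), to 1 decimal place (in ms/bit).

Slope: b = (774 − 740) / (log₂ 7 − log₂ 6) = 34/0.2224 = 152.883 ms/bit.

152.9 ms/bit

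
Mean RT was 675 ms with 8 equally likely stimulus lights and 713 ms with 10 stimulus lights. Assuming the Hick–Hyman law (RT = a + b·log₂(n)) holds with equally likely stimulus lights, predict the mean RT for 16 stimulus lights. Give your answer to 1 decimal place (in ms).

Solve the two-equation system in a and b:
  b = (713 − 675) / (log₂ 10 − log₂ 8) = 38 / (3.3219 − 3) = 118.039 ms/bit
  a = 675 − 118.039 × 3 = 320.884 ms
Then RT(16) = 320.884 + 118.039 × log₂ 16 = 320.884 + 118.039 × 4 ≈ 793.039 ms.

793.0 ms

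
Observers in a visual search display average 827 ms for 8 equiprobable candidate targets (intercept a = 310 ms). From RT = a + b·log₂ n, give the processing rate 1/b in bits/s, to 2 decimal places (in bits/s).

5.80 bits/s

b = (827 − 310)/log₂ 8 = 517/3 = 172.333 ms per bit = 0.17233 s/bit; the reciprocal is 5.803 bits/s.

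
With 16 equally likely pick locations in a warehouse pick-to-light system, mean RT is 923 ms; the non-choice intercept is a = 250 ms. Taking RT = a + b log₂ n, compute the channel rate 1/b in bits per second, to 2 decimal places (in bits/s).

5.94 bits/s

Choice component = 923 − 250 = 673 ms over log₂(16) = 4 bits.
b = 673 / 4 = 168.250 ms/bit, so 1/b = 5.944 bits/s.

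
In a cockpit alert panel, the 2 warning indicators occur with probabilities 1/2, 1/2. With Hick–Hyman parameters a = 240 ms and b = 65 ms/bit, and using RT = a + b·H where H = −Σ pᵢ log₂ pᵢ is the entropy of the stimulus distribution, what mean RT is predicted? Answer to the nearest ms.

H = −Σ pᵢ log₂ pᵢ = 0.5·1 + 0.5·1 = 1.000 bits.
RT = 240 + 65 × 1.000 = 305.00 ms.

305 ms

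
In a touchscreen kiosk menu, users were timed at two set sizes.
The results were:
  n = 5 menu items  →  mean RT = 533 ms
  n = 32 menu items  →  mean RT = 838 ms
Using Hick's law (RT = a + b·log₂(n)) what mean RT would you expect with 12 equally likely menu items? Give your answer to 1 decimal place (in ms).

Solve the two-equation system in a and b:
  b = (838 − 533) / (log₂ 32 − log₂ 5) = 305 / (5 − 2.3219) = 113.888 ms/bit
  a = 533 − 113.888 × 2.3219 = 268.560 ms
Then RT(12) = 268.560 + 113.888 × log₂ 12 = 268.560 + 113.888 × 3.5850 ≈ 676.844 ms.

676.8 ms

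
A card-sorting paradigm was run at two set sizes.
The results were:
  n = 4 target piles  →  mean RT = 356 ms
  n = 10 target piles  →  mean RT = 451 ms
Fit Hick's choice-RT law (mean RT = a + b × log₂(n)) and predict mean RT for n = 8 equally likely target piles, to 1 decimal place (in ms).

427.9 ms

RT is linear in log₂ n, so two points fix the line:
  b = (451 − 356) / (log₂ 10 − log₂ 4) = 95 / (3.3219 − 2) = 71.865 ms/bit
  a = 356 − 71.865 × 2 = 212.271 ms
Then RT(8) = 212.271 + 71.865 × log₂ 8 = 212.271 + 71.865 × 3 ≈ 427.865 ms.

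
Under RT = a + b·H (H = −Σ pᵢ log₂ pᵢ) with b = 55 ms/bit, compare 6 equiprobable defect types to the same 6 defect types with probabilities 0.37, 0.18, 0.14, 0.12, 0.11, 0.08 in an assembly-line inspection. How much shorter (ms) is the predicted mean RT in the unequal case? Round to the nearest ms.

Equiprobable entropy H₀ = log₂ 6 = 2.5850 bits.
Skewed entropy H = −Σ pᵢ log₂ pᵢ = 2.3820 bits.
ΔRT = b·(H₀ − H) = 55 × 0.2030 = 11.16 ms.

11 ms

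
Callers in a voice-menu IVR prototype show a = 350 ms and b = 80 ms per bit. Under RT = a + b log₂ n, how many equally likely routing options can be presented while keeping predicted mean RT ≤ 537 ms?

80·log₂ n ≤ 537 − 350 = 187, giving log₂ n ≤ 2.3375 and n ≤ 5.054. The largest whole number is 5.

5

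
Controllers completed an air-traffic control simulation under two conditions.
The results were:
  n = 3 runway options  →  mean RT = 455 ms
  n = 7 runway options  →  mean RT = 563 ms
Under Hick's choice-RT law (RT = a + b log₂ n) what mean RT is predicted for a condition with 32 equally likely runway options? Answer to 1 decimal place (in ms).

RT is linear in log₂ n, so two points fix the line:
  b = (563 − 455) / (log₂ 7 − log₂ 3) = 108 / (2.8074 − 1.5850) = 88.351 ms/bit
  a = 455 − 88.351 × 1.5850 = 314.966 ms
Then RT(32) = 314.966 + 88.351 × log₂ 32 = 314.966 + 88.351 × 5 ≈ 756.723 ms.

756.7 ms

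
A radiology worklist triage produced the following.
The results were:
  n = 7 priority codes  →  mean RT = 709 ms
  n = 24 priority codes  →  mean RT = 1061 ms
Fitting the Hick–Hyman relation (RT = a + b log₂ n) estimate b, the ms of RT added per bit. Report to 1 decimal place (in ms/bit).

b = (RT₂ − RT₁)/(log₂ n₂ − log₂ n₁) = (1061 − 709)/(4.5850 − 2.8074) = 198.019 ms/bit.

198.0 ms/bit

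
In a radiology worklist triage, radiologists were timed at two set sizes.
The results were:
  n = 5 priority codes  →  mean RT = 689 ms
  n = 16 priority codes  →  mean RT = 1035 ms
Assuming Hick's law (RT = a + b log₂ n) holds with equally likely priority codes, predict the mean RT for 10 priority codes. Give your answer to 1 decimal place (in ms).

RT is linear in log₂ n, so two points fix the line:
  b = (1035 − 689) / (log₂ 16 − log₂ 5) = 346 / (4 − 2.3219) = 206.189 ms/bit
  a = 689 − 206.189 × 2.3219 = 210.244 ms
Then RT(10) = 210.244 + 206.189 × log₂ 10 = 210.244 + 206.189 × 3.3219 ≈ 895.189 ms.

895.2 ms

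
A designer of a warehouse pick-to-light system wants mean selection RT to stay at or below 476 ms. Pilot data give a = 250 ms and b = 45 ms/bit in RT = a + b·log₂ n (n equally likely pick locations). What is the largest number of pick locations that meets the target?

32

Information budget: (476 − 250)/45 = 5.0222 bits, so n ≤ 2^5.0222 = 32.497 → at most 32.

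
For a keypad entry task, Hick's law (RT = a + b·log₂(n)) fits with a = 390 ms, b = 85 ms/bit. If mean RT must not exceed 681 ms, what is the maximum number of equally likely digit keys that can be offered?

85·log₂ n ≤ 681 − 390 = 291, giving log₂ n ≤ 3.4235 and n ≤ 10.730. The largest whole number is 10.

10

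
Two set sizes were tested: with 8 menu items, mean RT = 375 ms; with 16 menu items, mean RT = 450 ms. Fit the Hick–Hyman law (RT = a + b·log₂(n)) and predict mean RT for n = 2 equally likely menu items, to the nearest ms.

225 ms

With log₂ n on the abscissa the relation is linear; from the two conditions:
  b = (450 − 375) / (log₂ 16 − log₂ 8) = 75 / (4 − 3) = 75 ms/bit
  a = 375 − 75 × 3 = 150 ms
Then RT(2) = 150 + 75 × log₂ 2 = 150 + 75 × 1 ≈ 225.000 ms.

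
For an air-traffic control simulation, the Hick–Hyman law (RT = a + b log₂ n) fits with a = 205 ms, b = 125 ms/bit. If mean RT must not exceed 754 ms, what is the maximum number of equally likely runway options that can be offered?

Set 205 + 125·log₂ n ≤ 754 → log₂ n ≤ (754 − 205)/125 = 4.3920.
So n ≤ 2^4.3920 = 20.995; the largest integer n is 20.

20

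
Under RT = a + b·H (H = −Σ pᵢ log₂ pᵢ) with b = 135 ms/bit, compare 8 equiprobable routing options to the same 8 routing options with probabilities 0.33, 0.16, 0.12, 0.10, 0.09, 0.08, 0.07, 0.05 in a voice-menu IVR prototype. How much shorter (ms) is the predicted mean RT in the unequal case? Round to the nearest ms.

The RT saving is b·ΔH. Equiprobable H₀ = log₂(8) = 3.0000 bits; with the given probabilities H = 2.7389 bits.
b·(H₀ − H) = 135 × (3.0000 − 2.7389) = 35.25 ms.

35 ms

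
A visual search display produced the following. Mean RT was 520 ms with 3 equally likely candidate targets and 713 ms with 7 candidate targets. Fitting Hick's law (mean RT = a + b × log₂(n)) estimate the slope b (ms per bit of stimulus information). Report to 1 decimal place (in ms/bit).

157.9 ms/bit

Slope: b = (713 − 520) / (log₂ 7 − log₂ 3) = 193/1.2224 = 157.887 ms/bit.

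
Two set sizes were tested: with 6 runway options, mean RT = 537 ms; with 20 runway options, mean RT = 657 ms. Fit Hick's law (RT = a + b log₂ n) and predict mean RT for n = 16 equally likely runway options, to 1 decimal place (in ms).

634.8 ms

Fit slope and intercept:
  b = (657 − 537) / (log₂ 20 − log₂ 6) = 120 / (4.3219 − 2.5850) = 69.086 ms/bit
  a = 537 − 69.086 × 2.5850 = 358.415 ms
Then RT(16) = 358.415 + 69.086 × log₂ 16 = 358.415 + 69.086 × 4 ≈ 634.759 ms.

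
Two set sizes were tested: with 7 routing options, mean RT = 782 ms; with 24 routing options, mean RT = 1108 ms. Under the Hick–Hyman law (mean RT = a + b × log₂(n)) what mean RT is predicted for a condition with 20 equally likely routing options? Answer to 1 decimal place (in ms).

Solve the two-equation system in a and b:
  b = (1108 − 782) / (log₂ 24 − log₂ 7) = 326 / (4.5850 − 2.8074) = 183.393 ms/bit
  a = 782 − 183.393 × 2.8074 = 267.152 ms
Then RT(20) = 267.152 + 183.393 × log₂ 20 = 267.152 + 183.393 × 4.3219 ≈ 1059.761 ms.

1059.8 ms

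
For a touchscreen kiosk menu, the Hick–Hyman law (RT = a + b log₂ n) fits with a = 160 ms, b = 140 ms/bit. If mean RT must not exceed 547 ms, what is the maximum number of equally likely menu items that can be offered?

6

Set 160 + 140·log₂ n ≤ 547 → log₂ n ≤ (547 − 160)/140 = 2.7643.
So n ≤ 2^2.7643 = 6.794; the largest integer n is 6.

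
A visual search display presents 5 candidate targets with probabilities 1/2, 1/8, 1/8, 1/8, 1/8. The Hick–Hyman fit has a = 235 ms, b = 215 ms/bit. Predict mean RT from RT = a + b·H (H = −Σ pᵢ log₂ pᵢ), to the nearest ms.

Each term −pᵢ log₂ pᵢ: 0.5·1 + 0.125·3 + 0.125·3 + 0.125·3 + 0.125·3; summed, H = 2.000 bits.
Mean RT = a + bH = 235 + 215·2.000 = 665.00 ms.

665 ms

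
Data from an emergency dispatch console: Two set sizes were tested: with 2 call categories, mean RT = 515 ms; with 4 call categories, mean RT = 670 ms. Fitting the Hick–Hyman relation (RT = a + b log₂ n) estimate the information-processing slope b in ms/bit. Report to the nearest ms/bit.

155 ms/bit

Slope: b = (670 − 515) / (log₂ 4 − log₂ 2) = 155/1.0000 = 155 ms/bit.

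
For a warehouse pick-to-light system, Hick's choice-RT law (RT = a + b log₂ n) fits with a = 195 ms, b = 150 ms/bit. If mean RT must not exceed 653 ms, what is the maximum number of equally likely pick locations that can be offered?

Set 195 + 150·log₂ n ≤ 653 → log₂ n ≤ (653 − 195)/150 = 3.0533.
So n ≤ 2^3.0533 = 8.301; the largest integer n is 8.

8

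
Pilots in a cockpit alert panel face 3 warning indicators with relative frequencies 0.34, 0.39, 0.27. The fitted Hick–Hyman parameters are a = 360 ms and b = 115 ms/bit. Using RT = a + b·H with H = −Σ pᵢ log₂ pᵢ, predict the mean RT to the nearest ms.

540 ms

H = 0.34·log₂(1/0.34) + 0.39·log₂(1/0.39) + 0.27·log₂(1/0.27) = 1.5690 bits.
RT = 360 + 115 × 1.5690 = 540.43 ms.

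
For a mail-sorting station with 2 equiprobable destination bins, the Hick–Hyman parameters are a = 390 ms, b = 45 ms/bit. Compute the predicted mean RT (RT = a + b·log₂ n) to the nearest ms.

435 ms

log₂(2) = 1 bits, so RT = 390 + 45 × 1 ≈ 435.000 ms.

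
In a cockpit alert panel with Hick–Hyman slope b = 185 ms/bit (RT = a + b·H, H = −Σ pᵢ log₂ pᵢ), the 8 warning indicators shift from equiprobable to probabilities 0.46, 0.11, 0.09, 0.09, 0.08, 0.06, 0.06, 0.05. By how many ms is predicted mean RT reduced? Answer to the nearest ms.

95 ms

The RT saving is b·ΔH. Equiprobable H₀ = log₂(8) = 3.0000 bits; with the given probabilities H = 2.4856 bits.
b·(H₀ − H) = 185 × (3.0000 − 2.4856) = 95.16 ms.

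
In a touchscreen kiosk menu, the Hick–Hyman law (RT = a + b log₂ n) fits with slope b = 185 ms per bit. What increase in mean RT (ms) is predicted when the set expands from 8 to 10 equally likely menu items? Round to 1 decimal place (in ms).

Only the slope matters, since a is common to both: ΔRT = b·log₂(n₂/n₁).
log₂(10) − log₂(8) = 3.3219 − 3 = 0.3219.
ΔRT = 185 × 0.3219 = 59.557 ms.

59.6 ms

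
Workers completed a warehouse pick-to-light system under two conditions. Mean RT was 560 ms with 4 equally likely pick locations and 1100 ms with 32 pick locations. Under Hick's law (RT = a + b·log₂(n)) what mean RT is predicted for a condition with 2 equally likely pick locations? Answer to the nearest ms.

380 ms

With log₂ n on the abscissa the relation is linear; from the two conditions:
  b = (1100 − 560) / (log₂ 32 − log₂ 4) = 540 / (5 − 2) = 180 ms/bit
  a = 560 − 180 × 2 = 200 ms
Then RT(2) = 200 + 180 × log₂ 2 = 200 + 180 × 1 ≈ 380.000 ms.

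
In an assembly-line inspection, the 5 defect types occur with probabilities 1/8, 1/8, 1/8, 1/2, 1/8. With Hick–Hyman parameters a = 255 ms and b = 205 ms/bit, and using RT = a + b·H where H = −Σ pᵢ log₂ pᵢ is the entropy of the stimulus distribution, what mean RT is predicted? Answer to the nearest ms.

Each term −pᵢ log₂ pᵢ: 0.125·3 + 0.125·3 + 0.125·3 + 0.5·1 + 0.125·3; summed, H = 2.000 bits.
Mean RT = a + bH = 255 + 205·2.000 = 665.00 ms.

665 ms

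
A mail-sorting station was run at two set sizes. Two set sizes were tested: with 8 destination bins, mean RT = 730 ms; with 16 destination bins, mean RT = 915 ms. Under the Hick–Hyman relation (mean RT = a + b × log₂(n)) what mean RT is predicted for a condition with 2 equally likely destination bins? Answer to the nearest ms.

360 ms

RT is linear in log₂ n, so two points fix the line:
  b = (915 − 730) / (log₂ 16 − log₂ 8) = 185 / (4 − 3) = 185 ms/bit
  a = 730 − 185 × 3 = 175 ms
Then RT(2) = 175 + 185 × log₂ 2 = 175 + 185 × 1 ≈ 360.000 ms.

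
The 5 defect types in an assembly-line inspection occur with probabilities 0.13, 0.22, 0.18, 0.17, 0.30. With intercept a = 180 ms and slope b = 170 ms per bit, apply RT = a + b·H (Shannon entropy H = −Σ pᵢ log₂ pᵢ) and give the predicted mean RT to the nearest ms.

H = 0.13·log₂(1/0.13) + 0.22·log₂(1/0.22) + 0.18·log₂(1/0.18) + 0.17·log₂(1/0.17) + 0.30·log₂(1/0.30) = 2.2642 bits.
RT = 180 + 170 × 2.2642 = 564.91 ms.

565 ms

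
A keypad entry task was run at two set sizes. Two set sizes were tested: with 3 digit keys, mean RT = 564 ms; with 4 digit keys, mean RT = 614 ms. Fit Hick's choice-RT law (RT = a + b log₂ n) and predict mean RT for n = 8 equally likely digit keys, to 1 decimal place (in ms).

734.5 ms

With log₂ n on the abscissa the relation is linear; from the two conditions:
  b = (614 − 564) / (log₂ 4 − log₂ 3) = 50 / (2 − 1.5850) = 120.471 ms/bit
  a = 564 − 120.471 × 1.5850 = 373.058 ms
Then RT(8) = 373.058 + 120.471 × log₂ 8 = 373.058 + 120.471 × 3 ≈ 734.471 ms.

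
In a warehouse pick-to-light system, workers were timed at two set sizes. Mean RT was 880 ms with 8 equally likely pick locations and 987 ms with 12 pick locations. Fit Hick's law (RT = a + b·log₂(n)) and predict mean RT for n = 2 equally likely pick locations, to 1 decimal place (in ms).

Fit slope and intercept:
  b = (987 − 880) / (log₂ 12 − log₂ 8) = 107 / (3.5850 − 3) = 182.918 ms/bit
  a = 880 − 182.918 × 3 = 331.247 ms
Then RT(2) = 331.247 + 182.918 × log₂ 2 = 331.247 + 182.918 × 1 ≈ 514.165 ms.

514.2 ms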